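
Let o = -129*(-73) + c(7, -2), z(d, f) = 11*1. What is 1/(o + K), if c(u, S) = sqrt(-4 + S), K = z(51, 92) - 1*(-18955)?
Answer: 9461/268531565 - I*sqrt(6)/805594695 ≈ 3.5232e-5 - 3.0406e-9*I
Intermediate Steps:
z(d, f) = 11
K = 18966 (K = 11 - 1*(-18955) = 11 + 18955 = 18966)
o = 9417 + I*sqrt(6) (o = -129*(-73) + sqrt(-4 - 2) = 9417 + sqrt(-6) = 9417 + I*sqrt(6) ≈ 9417.0 + 2.4495*I)
1/(o + K) = 1/((9417 + I*sqrt(6)) + 18966) = 1/(28383 + I*sqrt(6))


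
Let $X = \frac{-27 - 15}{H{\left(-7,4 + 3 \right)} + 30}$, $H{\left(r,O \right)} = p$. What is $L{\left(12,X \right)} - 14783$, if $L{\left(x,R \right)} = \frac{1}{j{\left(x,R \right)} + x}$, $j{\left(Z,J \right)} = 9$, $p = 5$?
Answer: $- \frac{310442}{21} \approx -14783.0$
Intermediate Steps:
$H{\left(r,O \right)} = 5$
$X = - \frac{6}{5}$ ($X = \frac{-27 - 15}{5 + 30} = - \frac{42}{35} = \left(-42\right) \frac{1}{35} = - \frac{6}{5} \approx -1.2$)
$L{\left(x,R \right)} = \frac{1}{9 + x}$
$L{\left(12,X \right)} - 14783 = \frac{1}{9 + 12} - 14783 = \frac{1}{21} - 14783 = - \frac{310442}{21}$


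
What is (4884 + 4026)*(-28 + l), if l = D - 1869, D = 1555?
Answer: -3047220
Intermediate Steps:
l = -314 (l = 1555 - 1869 = -314)
(4884 + 4026)*(-28 + l) = (4884 + 4026)*(-28 - 314) = 8910*(-342) = -3047220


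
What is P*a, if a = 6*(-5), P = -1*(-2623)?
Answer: -78690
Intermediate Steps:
P = 2623
a = -30
P*a = 2623*(-30) = -78690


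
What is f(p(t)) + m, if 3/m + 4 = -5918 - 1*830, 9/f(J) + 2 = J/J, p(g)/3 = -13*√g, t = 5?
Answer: -60771/6752 ≈ -9.0004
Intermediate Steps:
p(g) = -39*√g (p(g) = 3*(-13*√g) = -39*√g)
f(J) = -9 (f(J) = 9/(-2 + J/J) = 9/(-2 + 1) = 9/(-1) = 9*(-1) = -9)
m = -3/6752 (m = 3/(-4 + (-5918 - 1*830)) = 3/(-4 + (-5918 - 830)) = 3/(-4 - 6748) = 3/(-6752) = 3*(-1/6752) = -3/6752 ≈ -0.00044431)
f(p(t)) + m = -9 - 3/6752 = -60771/6752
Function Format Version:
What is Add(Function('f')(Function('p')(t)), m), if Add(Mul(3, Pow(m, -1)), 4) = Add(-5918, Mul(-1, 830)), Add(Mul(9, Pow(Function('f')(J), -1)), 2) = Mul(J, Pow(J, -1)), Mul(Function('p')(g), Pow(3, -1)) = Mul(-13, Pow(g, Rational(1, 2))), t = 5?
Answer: Rational(-60771, 6752) ≈ -9.0004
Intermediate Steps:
Function('p')(g) = Mul(-39, Pow(g, Rational(1, 2))) (Function('p')(g) = Mul(3, Mul(-13, Pow(g, Rational(1, 2)))) = Mul(-39, Pow(g, Rational(1, 2))))
Function('f')(J) = -9 (Function('f')(J) = Mul(9, Pow(Add(-2, Mul(J, Pow(J, -1))), -1)) = Mul(9, Pow(Add(-2, 1), -1)) = Mul(9, Pow(-1, -1)) = Mul(9, -1) = -9)
m = Rational(-3, 6752) (m = Mul(3, Pow(Add(-4, Add(-5918, Mul(-1, 830))), -1)) = Mul(3, Pow(Add(-4, Add(-5918, -830)), -1)) = Mul(3, Pow(Add(-4, -6748), -1)) = Mul(3, Pow(-6752, -1)) = Mul(3, Rational(-1, 6752)) = Rational(-3, 6752) ≈ -0.00044431)
Add(Function('f')(Function('p')(t)), m) = Add(-9, Rational(-3, 6752)) = Rational(-60771, 6752)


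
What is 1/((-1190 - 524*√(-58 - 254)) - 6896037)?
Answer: I/(-6897227*I + 1048*√78) ≈ -1.4499e-7 + 1.9456e-10*I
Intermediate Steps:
1/((-1190 - 524*√(-58 - 254)) - 6896037) = 1/((-1190 - 1048*I*√78) - 6896037) = 1/(-6897227 - 1048*I*√78)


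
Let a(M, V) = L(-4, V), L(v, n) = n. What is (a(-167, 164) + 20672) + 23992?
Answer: 44828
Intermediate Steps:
a(M, V) = V
(a(-167, 164) + 20672) + 23992 = (164 + 20672) + 23992 = 20836 + 23992 = 44828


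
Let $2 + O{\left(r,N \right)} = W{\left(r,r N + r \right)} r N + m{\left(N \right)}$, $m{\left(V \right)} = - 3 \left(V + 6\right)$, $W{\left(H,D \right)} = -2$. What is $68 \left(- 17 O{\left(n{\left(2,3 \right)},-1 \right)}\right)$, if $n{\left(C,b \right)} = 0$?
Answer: $19652$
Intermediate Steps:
$m{\left(V \right)} = -18 - 3 V$ ($m{\left(V \right)} = - 3 \left(6 + V\right) = -18 - 3 V$)
$O{\left(r,N \right)} = -20 - 3 N - 2 N r$ ($O{\left(r,N \right)} = -2 - \left(18 + 3 N - - 2 r N\right) = -2 - \left(18 + 3 N + 2 N r\right) = -20 - 3 N - 2 N r$)
$68 \left(- 17 O{\left(n{\left(2,3 \right)},-1 \right)}\right) = 68 \left(- 17 \left(-20 - -3 - \left(-2\right) 0\right)\right) = 68 \left(- 17 \left(-20 + 3 + 0\right)\right) = 68 \left(\left(-17\right) \left(-17\right)\right) = 68 \cdot 289 = 19652$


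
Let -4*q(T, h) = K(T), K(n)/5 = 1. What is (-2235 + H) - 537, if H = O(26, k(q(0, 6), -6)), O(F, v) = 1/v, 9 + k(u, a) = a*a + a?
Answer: -58211/21 ≈ -2772.0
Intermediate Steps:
K(n) = 5 (K(n) = 5*1 = 5)
q(T, h) = -5/4 (q(T, h) = -¼*5 = -5/4)
k(u, a) = -9 + a + a² (k(u, a) = -9 + (a*a + a) = -9 + (a² + a) = -9 + (a + a²) = -9 + a + a²)
H = 1/21 (H = 1/(-9 - 6 + (-6)²) = 1/(-9 - 6 + 36) = 1/21 ≈ 0.047619)
(-2235 + H) - 537 = (-2235 + 1/21) - 537 = -46934/21 - 537 = -58211/21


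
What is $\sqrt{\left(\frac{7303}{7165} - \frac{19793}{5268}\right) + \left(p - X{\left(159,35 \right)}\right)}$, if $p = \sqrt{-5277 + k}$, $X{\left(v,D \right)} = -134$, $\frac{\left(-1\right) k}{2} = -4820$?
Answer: $\frac{\sqrt{46752313147829895 + 356175408212100 \sqrt{4363}}}{18872610} \approx 14.047$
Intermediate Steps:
$k = 9640$ ($k = \left(-2\right) \left(-4820\right) = 9640$)
$p = \sqrt{4363}$ ($p = \sqrt{-5277 + 9640} = \sqrt{4363} \approx 66.053$)
$\sqrt{\left(\frac{7303}{7165} - \frac{19793}{5268}\right) + \left(p - X{\left(159,35 \right)}\right)} = \sqrt{\left(\frac{7303}{7165} - \frac{19793}{5268}\right) + \left(\sqrt{4363} - -134\right)} = \sqrt{\left(7303 \cdot \frac{1}{7165} - \frac{19793}{5268}\right) + \left(\sqrt{4363} + 134\right)} = \sqrt{\left(\frac{7303}{7165} - \frac{19793}{5268}\right) + \left(134 + \sqrt{4363}\right)} = \sqrt{- \frac{103344641}{37745220} + \left(134 + \sqrt{4363}\right)} = \sqrt{\frac{4954514839}{37745220} + \sqrt{4363}}$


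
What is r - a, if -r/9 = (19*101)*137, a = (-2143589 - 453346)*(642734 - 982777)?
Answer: -883071934332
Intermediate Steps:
a = 883069568205 (a = -2596935*(-340043) = 883069568205)
r = -2366127 (r = -9*19*101*137 = -17271*137 = -9*262903 = -2366127)
r - a = -2366127 - 1*883069568205 = -2366127 - 883069568205 = -883071934332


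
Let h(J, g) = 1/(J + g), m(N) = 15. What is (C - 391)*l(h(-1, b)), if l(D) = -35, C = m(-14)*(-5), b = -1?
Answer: 16310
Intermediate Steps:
C = -75 (C = 15*(-5) = -75)
(C - 391)*l(h(-1, b)) = (-75 - 391)*(-35) = -466*(-35) = 16310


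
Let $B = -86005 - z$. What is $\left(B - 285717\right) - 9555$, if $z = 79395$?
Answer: $-460672$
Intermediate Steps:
$B = -165400$ ($B = -86005 - 79395 = -165400$)
$\left(B - 285717\right) - 9555 = \left(-165400 - 285717\right) - 9555 = -451117 - 9555 = -460672$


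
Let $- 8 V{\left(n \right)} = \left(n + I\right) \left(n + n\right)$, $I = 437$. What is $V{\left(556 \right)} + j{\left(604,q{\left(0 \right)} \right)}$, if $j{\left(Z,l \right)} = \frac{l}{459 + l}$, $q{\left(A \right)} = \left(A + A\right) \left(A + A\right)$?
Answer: $-138027$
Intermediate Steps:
$q{\left(A \right)} = 4 A^{2}$ ($q{\left(A \right)} = 2 A 2 A = 4 A^{2}$)
$V{\left(n \right)} = - \frac{n \left(437 + n\right)}{4}$ ($V{\left(n \right)} = - \frac{\left(n + 437\right) \left(n + n\right)}{8} = - \frac{\left(437 + n\right) 2 n}{8} = - \frac{2 n \left(437 + n\right)}{8} = - \frac{n \left(437 + n\right)}{4}$)
$j{\left(Z,l \right)} = \frac{l}{459 + l}$
$V{\left(556 \right)} + j{\left(604,q{\left(0 \right)} \right)} = \left(- \frac{1}{4}\right) 556 \left(437 + 556\right) + \frac{4 \cdot 0^{2}}{459 + 4 \cdot 0^{2}} = \left(- \frac{1}{4}\right) 556 \cdot 993 + \frac{4 \cdot 0}{459 + 4 \cdot 0} = -138027 + \frac{0}{459 + 0} = -138027 + \frac{0}{459} = -138027 + 0 \cdot \frac{1}{459} = -138027 + 0 = -138027$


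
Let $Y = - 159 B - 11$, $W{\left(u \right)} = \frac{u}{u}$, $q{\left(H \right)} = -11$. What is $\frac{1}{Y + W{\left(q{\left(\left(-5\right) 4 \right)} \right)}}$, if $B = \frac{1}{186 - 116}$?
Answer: $- \frac{70}{859} \approx -0.08149$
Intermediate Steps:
$B = \frac{1}{70} \approx 0.014286$
$W{\left(u \right)} = 1$
$Y = - \frac{929}{70}$ ($Y = \left(-159\right) \frac{1}{70} - 11 = - \frac{159}{70} - 11 = - \frac{929}{70} \approx -13.271$)
$\frac{1}{Y + W{\left(q{\left(\left(-5\right) 4 \right)} \right)}} = \frac{1}{- \frac{929}{70} + 1} = \frac{1}{- \frac{859}{70}} = - \frac{70}{859}$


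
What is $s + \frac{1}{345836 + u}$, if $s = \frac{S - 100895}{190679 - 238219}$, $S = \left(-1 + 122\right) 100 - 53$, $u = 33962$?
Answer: $\frac{8436085061}{4513899230} \approx 1.8689$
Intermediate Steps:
$S = 12047$ ($S = 121 \cdot 100 - 53 = 12100 - 53 = 12047$)
$s = \frac{22212}{11885}$ ($s = \frac{12047 - 100895}{190679 - 238219} = - \frac{88848}{-47540} = \left(-88848\right) \left(- \frac{1}{47540}\right) = \frac{22212}{11885} \approx 1.8689$)
$s + \frac{1}{345836 + u} = \frac{22212}{11885} + \frac{1}{345836 + 33962} = \frac{22212}{11885} + \frac{1}{379798} = \frac{8436085061}{4513899230}$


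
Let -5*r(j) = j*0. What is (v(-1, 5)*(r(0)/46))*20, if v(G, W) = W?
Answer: 0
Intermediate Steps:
r(j) = 0 (r(j) = -j*0/5 = -⅕*0 = 0)
(v(-1, 5)*(r(0)/46))*20 = (5*(0/46))*20 = (5*(0*(1/46)))*20 = (5*0)*20 = 0*20 = 0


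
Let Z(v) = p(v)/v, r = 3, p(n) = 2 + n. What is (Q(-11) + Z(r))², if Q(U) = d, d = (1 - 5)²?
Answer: 2809/9 ≈ 312.11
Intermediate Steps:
d = 16 (d = (-4)² = 16)
Q(U) = 16
Z(v) = (2 + v)/v
(Q(-11) + Z(r))² = (16 + (2 + 3)/3)² = (16 + (⅓)*5)² = (16 + 5/3)² = (53/3)² = 2809/9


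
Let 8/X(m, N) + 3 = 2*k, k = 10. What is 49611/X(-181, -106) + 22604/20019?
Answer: 16883945185/160152 ≈ 1.0542e+5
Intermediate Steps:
X(m, N) = 8/17 (X(m, N) = 8/(-3 + 2*10) = 8/(-3 + 20) = 8/17)
49611/X(-181, -106) + 22604/20019 = 49611/(8/17) + 22604/20019 = 49611*(17/8) + 22604*(1/20019) = 843387/8 + 22604/20019 = 16883945185/160152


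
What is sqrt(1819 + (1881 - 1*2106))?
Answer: sqrt(1594) ≈ 39.925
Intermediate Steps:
sqrt(1819 + (1881 - 1*2106)) = sqrt(1819 + (1881 - 2106)) = sqrt(1819 - 225) = sqrt(1594)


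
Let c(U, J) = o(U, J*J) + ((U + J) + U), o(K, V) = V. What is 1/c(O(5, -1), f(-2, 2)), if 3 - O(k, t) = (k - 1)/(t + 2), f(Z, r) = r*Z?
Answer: ⅒ ≈ 0.10000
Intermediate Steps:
f(Z, r) = Z*r
O(k, t) = 3 - (-1 + k)/(2 + t) (O(k, t) = 3 - (k - 1)/(t + 2) = 3 - (-1 + k)/(2 + t))
c(U, J) = J + J² + 2*U (c(U, J) = J*J + ((U + J) + U) = J² + ((J + U) + U) = J² + (J + 2*U) = J + J² + 2*U)
1/c(O(5, -1), f(-2, 2)) = 1/(-2*2 + (-2*2)² + 2*((7 - 1*5 + 3*(-1))/(2 - 1))) = 1/(-4 + (-4)² + 2*((7 - 5 - 3)/1)) = 1/(-4 + 16 + 2*(1*(-1))) = 1/(-4 + 16 + 2*(-1)) = 1/(-4 + 16 - 2) = 1/10 = ⅒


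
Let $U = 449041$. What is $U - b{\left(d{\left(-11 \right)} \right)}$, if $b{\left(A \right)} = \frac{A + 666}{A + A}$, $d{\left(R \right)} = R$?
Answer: $\frac{9879557}{22} \approx 4.4907 \cdot 10^{5}$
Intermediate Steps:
$b{\left(A \right)} = \frac{666 + A}{2 A}$
$U - b{\left(d{\left(-11 \right)} \right)} = 449041 - \frac{666 - 11}{2 \left(-11\right)} = 449041 - \frac{1}{2} \left(- \frac{1}{11}\right) 655 = 449041 - - \frac{655}{22} = 449041 + \frac{655}{22} = \frac{9879557}{22}$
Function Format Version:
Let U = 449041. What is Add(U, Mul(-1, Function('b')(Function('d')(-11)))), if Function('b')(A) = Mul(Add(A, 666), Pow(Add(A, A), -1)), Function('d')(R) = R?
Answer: Rational(9879557, 22) ≈ 4.4907e+5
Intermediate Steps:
Function('b')(A) = Mul(Rational(1, 2), Pow(A, -1), Add(666, A)) (Function('b')(A) = Mul(Add(666, A), Pow(Mul(2, A), -1)) = Mul(Add(666, A), Mul(Rational(1, 2), Pow(A, -1))) = Mul(Rational(1, 2), Pow(A, -1), Add(666, A)))
Add(U, Mul(-1, Function('b')(Function('d')(-11)))) = Add(449041, Mul(-1, Mul(Rational(1, 2), Pow(-11, -1), Add(666, -11)))) = Add(449041, Mul(-1, Mul(Rational(1, 2), Rational(-1, 11), 655))) = Add(449041, Mul(-1, Rational(-655, 22))) = Add(449041, Rational(655, 22)) = Rational(9879557, 22)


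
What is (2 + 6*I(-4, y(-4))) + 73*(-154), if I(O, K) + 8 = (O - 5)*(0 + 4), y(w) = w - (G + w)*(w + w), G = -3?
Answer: -11504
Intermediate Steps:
y(w) = w - 2*w*(-3 + w) (y(w) = w - (-3 + w)*(w + w) = w - (-3 + w)*2*w = w - 2*w*(-3 + w))
I(O, K) = -28 + 4*O (I(O, K) = -8 + (O - 5)*(0 + 4) = -8 + (-5 + O)*4 = -8 + (-20 + 4*O) = -28 + 4*O)
(2 + 6*I(-4, y(-4))) + 73*(-154) = (2 + 6*(-28 + 4*(-4))) + 73*(-154) = (2 + 6*(-28 - 16)) - 11242 = (2 + 6*(-44)) - 11242 = (2 - 264) - 11242 = -262 - 11242 = -11504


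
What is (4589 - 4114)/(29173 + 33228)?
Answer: 475/62401 ≈ 0.0076121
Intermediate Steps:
(4589 - 4114)/(29173 + 33228) = 475/62401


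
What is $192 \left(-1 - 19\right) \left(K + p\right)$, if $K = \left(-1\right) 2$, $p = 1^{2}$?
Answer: $3840$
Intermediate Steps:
$p = 1$
$K = -2$
$192 \left(-1 - 19\right) \left(K + p\right) = 192 \left(-1 - 19\right) \left(-2 + 1\right) = 192 \left(\left(-20\right) \left(-1\right)\right) = 192 \cdot 20 = 3840$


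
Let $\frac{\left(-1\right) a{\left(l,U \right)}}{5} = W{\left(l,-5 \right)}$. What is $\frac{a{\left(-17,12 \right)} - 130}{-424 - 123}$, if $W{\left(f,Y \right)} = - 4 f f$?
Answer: $- \frac{5650}{547} \approx -10.329$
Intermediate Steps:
$W{\left(f,Y \right)} = - 4 f^{2}$
$a{\left(l,U \right)} = 20 l^{2}$ ($a{\left(l,U \right)} = - 5 \left(- 4 l^{2}\right) = 20 l^{2}$)
$\frac{a{\left(-17,12 \right)} - 130}{-424 - 123} = \frac{20 \left(-17\right)^{2} - 130}{-424 - 123} = \frac{20 \cdot 289 - 130}{-547} = \left(5780 - 130\right) \left(- \frac{1}{547}\right) = 5650 \left(- \frac{1}{547}\right) = - \frac{5650}{547}$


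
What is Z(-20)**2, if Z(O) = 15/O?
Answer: 9/16 ≈ 0.56250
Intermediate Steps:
Z(-20)**2 = (15/(-20))**2 = (15*(-1/20))**2 = (-3/4)**2 = 9/16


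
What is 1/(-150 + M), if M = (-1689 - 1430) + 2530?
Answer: -1/739 ≈ -0.0013532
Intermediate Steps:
M = -589 (M = -3119 + 2530 = -589)
1/(-150 + M) = 1/(-150 - 589) = 1/(-739) = -1/739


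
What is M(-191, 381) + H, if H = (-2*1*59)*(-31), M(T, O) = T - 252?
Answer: 3215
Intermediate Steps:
M(T, O) = -252 + T
H = 3658 (H = -2*59*(-31) = -118*(-31) = 3658)
M(-191, 381) + H = (-252 - 191) + 3658 = -443 + 3658 = 3215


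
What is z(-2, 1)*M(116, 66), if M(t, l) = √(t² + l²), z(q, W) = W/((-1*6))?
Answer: -√4453/3 ≈ -22.244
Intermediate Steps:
z(q, W) = -W/6 (z(q, W) = W/(-6) = W*(-⅙) = -W/6)
M(t, l) = √(l² + t²)
z(-2, 1)*M(116, 66) = (-⅙*1)*√(66² + 116²) = -√(4356 + 13456)/6 = -√4453/3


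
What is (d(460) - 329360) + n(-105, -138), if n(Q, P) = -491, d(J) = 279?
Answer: -329572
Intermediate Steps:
(d(460) - 329360) + n(-105, -138) = (279 - 329360) - 491 = -329081 - 491 = -329572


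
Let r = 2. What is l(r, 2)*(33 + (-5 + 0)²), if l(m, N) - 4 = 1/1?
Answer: 290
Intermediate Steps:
l(m, N) = 5 (l(m, N) = 4 + 1/1 = 4 + 1 = 5)
l(r, 2)*(33 + (-5 + 0)²) = 5*(33 + (-5 + 0)²) = 5*(33 + (-5)²) = 5*(33 + 25) = 5*58 = 290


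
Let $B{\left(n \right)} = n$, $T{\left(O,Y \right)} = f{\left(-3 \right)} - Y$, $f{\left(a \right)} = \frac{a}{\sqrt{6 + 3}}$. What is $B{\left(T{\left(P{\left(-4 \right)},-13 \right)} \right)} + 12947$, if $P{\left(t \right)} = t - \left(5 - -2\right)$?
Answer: $12959$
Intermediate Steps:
$f{\left(a \right)} = \frac{a}{3}$ ($f{\left(a \right)} = \frac{a}{\sqrt{9}} = \frac{a}{3}$)
$P{\left(t \right)} = -7 + t$ ($P{\left(t \right)} = t - \left(5 + 2\right) = t - 7 = -7 + t$)
$T{\left(O,Y \right)} = -1 - Y$ ($T{\left(O,Y \right)} = \frac{1}{3} \left(-3\right) - Y = -1 - Y$)
$B{\left(T{\left(P{\left(-4 \right)},-13 \right)} \right)} + 12947 = \left(-1 - -13\right) + 12947 = \left(-1 + 13\right) + 12947 = 12 + 12947 = 12959$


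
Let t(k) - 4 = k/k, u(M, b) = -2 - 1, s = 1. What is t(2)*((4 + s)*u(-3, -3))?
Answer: -75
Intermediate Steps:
u(M, b) = -3
t(k) = 5 (t(k) = 4 + k/k = 4 + 1 = 5)
t(2)*((4 + s)*u(-3, -3)) = 5*((4 + 1)*(-3)) = 5*(5*(-3)) = 5*(-15) = -75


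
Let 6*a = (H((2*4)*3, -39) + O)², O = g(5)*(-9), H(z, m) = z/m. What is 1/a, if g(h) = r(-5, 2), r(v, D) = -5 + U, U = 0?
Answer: 1014/332929 ≈ 0.0030457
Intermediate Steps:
r(v, D) = -5 (r(v, D) = -5 + 0 = -5)
g(h) = -5
O = 45 (O = -5*(-9) = 45)
a = 332929/1014 (a = (((2*4)*3)/(-39) + 45)²/6 = ((8*3)*(-1/39) + 45)²/6 = (24*(-1/39) + 45)²/6 = (-8/13 + 45)²/6 = (577/13)²/6 = (⅙)*(332929/169) = 332929/1014 ≈ 328.33)
1/a = 1/(332929/1014) = 1014/332929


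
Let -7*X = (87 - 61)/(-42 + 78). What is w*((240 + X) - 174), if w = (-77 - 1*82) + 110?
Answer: -58121/18 ≈ -3228.9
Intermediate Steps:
X = -13/126 (X = -(87 - 61)/(7*(-42 + 78)) = -26/(7*36) = -⅐*13/18 = -13/126 ≈ -0.10317)
w = -49 (w = (-77 - 82) + 110 = -159 + 110 = -49)
w*((240 + X) - 174) = -49*((240 - 13/126) - 174) = -49*(30227/126 - 174) = -49*8303/126 = -58121/18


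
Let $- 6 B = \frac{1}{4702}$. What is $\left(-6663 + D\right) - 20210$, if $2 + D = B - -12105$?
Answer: $- \frac{416691241}{28212} \approx -14770.0$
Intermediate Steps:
$B = - \frac{1}{28212}$ ($B = - \frac{1}{6 \cdot 4702} = \left(- \frac{1}{6}\right) \frac{1}{4702} = - \frac{1}{28212} \approx -3.5446 \cdot 10^{-5}$)
$D = \frac{341449835}{28212}$ ($D = -2 - - \frac{341506259}{28212} = -2 + \left(- \frac{1}{28212} + 12105\right) = -2 + \frac{341506259}{28212} = \frac{341449835}{28212} \approx 12103.0$)
$\left(-6663 + D\right) - 20210 = \left(-6663 + \frac{341449835}{28212}\right) - 20210 = \frac{153473279}{28212} - 20210 = - \frac{416691241}{28212}$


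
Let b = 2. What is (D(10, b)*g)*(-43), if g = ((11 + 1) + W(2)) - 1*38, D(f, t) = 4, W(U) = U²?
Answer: 3784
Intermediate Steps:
g = -22 (g = ((11 + 1) + 2²) - 1*38 = (12 + 4) - 38 = 16 - 38 = -22)
(D(10, b)*g)*(-43) = (4*(-22))*(-43) = -88*(-43) = 3784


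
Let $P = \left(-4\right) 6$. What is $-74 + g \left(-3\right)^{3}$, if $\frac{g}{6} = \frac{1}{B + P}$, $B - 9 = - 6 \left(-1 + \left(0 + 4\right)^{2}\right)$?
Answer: $- \frac{2536}{35} \approx -72.457$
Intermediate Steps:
$P = -24$
$B = -81$ ($B = 9 - 6 \left(-1 + \left(0 + 4\right)^{2}\right) = 9 - 6 \left(-1 + 4^{2}\right) = 9 - 6 \left(-1 + 16\right) = 9 - 90 = -81$)
$g = - \frac{2}{35}$ ($g = \frac{6}{-81 - 24} = \frac{6}{-105} = 6 \left(- \frac{1}{105}\right) = - \frac{2}{35} \approx -0.057143$)
$-74 + g \left(-3\right)^{3} = -74 - \frac{2 \left(-3\right)^{3}}{35} = -74 - - \frac{54}{35} = -74 + \frac{54}{35} = - \frac{2536}{35}$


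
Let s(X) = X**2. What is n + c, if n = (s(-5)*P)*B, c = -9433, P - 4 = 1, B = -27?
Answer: -12808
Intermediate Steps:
P = 5 (P = 4 + 1 = 5)
n = -3375 (n = ((-5)**2*5)*(-27) = (25*5)*(-27) = 125*(-27) = -3375)
n + c = -3375 - 9433 = -12808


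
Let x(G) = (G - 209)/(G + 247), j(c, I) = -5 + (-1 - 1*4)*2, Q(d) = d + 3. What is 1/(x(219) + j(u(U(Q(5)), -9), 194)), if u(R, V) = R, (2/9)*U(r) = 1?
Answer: -233/3490 ≈ -0.066762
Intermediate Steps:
Q(d) = 3 + d
U(r) = 9/2 (U(r) = (9/2)*1 = 9/2)
j(c, I) = -15 (j(c, I) = -5 + (-1 - 4)*2 = -5 - 5*2 = -5 - 10 = -15)
x(G) = (-209 + G)/(247 + G)
1/(x(219) + j(u(U(Q(5)), -9), 194)) = 1/((-209 + 219)/(247 + 219) - 15) = 1/(10/466 - 15) = 1/((1/466)*10 - 15) = 1/(5/233 - 15) = 1/(-3490/233) = -233/3490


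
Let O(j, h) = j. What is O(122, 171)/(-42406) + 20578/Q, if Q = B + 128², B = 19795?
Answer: 33392955/59007949 ≈ 0.56591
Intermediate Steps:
Q = 36179 (Q = 19795 + 128² = 19795 + 16384 = 36179)
O(122, 171)/(-42406) + 20578/Q = 122/(-42406) + 20578/36179 = 122*(-1/42406) + 20578*(1/36179) = -61/21203 + 20578/36179 = 33392955/59007949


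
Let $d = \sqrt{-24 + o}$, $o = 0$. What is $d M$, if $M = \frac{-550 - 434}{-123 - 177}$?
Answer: $\frac{164 i \sqrt{6}}{25} \approx 16.069 i$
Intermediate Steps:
$d = 2 i \sqrt{6}$ ($d = \sqrt{-24 + 0} = \sqrt{-24} = 2 i \sqrt{6} \approx 4.899 i$)
$M = \frac{82}{25}$ ($M = - \frac{984}{-300} = \left(-984\right) \left(- \frac{1}{300}\right) = \frac{82}{25} \approx 3.28$)
$d M = 2 i \sqrt{6} \cdot \frac{82}{25} = \frac{164 i \sqrt{6}}{25}$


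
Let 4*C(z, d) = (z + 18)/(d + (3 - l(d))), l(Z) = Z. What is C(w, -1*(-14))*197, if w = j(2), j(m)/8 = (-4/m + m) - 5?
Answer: -2167/6 ≈ -361.17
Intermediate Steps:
j(m) = -40 - 32/m + 8*m (j(m) = 8*((-4/m + m) - 5) = 8*((m - 4/m) - 5) = 8*(-5 + m - 4/m) = -40 - 32/m + 8*m)
w = -40 (w = -40 - 32/2 + 8*2 = -40 - 32*½ + 16 = -40 - 16 + 16 = -40)
C(z, d) = 3/2 + z/12 (C(z, d) = ((z + 18)/(d + (3 - d)))/4 = ((18 + z)/3)/4 = ((18 + z)*(⅓))/4 = (6 + z/3)/4 = 3/2 + z/12)
C(w, -1*(-14))*197 = (3/2 + (1/12)*(-40))*197 = (3/2 - 10/3)*197 = -11/6*197 = -2167/6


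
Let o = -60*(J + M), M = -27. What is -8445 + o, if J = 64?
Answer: -10665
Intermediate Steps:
o = -2220 (o = -60*(64 - 27) = -60*37 = -2220)
-8445 + o = -8445 - 2220 = -10665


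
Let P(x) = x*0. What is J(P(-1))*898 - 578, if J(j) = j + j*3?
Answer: -578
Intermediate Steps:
P(x) = 0
J(j) = 4*j (J(j) = j + 3*j = 4*j)
J(P(-1))*898 - 578 = (4*0)*898 - 578 = 0*898 - 578 = 0 - 578 = -578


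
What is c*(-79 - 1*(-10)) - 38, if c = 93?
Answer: -6455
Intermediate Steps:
c*(-79 - 1*(-10)) - 38 = 93*(-79 - 1*(-10)) - 38 = 93*(-79 + 10) - 38 = 93*(-69) - 38 = -6417 - 38 = -6455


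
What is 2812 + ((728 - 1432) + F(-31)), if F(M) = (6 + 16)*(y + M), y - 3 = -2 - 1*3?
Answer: 1382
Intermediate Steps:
y = -2 (y = 3 + (-2 - 1*3) = 3 + (-2 - 3) = 3 - 5 = -2)
F(M) = -44 + 22*M (F(M) = (6 + 16)*(-2 + M) = 22*(-2 + M) = -44 + 22*M)
2812 + ((728 - 1432) + F(-31)) = 2812 + ((728 - 1432) + (-44 + 22*(-31))) = 2812 + (-704 + (-44 - 682)) = 2812 + (-704 - 726) = 2812 - 1430 = 1382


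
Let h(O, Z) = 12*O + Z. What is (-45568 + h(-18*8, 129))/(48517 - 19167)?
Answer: -47167/29350 ≈ -1.6071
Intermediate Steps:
h(O, Z) = Z + 12*O
(-45568 + h(-18*8, 129))/(48517 - 19167) = (-45568 + (129 + 12*(-18*8)))/(48517 - 19167) = (-45568 + (129 + 12*(-144)))/29350 = (-45568 + (129 - 1728))*(1/29350) = (-45568 - 1599)*(1/29350) = -47167*1/29350 = -47167/29350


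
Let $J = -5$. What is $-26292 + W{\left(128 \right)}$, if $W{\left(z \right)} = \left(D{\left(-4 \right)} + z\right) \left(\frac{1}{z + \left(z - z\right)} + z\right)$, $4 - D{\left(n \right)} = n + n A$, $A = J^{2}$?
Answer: $\frac{125371}{32} \approx 3917.8$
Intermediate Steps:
$A = 25$ ($A = \left(-5\right)^{2} = 25$)
$D{\left(n \right)} = 4 - 26 n$ ($D{\left(n \right)} = 4 - \left(n + n 25\right) = 4 - \left(n + 25 n\right) = 4 - 26 n$)
$W{\left(z \right)} = \left(108 + z\right) \left(z + \frac{1}{z}\right)$ ($W{\left(z \right)} = \left(\left(4 - -104\right) + z\right) \left(\frac{1}{z + \left(z - z\right)} + z\right) = \left(\left(4 + 104\right) + z\right) \left(\frac{1}{z + 0} + z\right) = \left(108 + z\right) \left(\frac{1}{z} + z\right) = \left(108 + z\right) \left(z + \frac{1}{z}\right)$)
$-26292 + W{\left(128 \right)} = -26292 + \left(1 + 128^{2} + 108 \cdot 128 + \frac{108}{128}\right) = -26292 + \left(1 + 16384 + 13824 + 108 \cdot \frac{1}{128}\right) = -26292 + \left(1 + 16384 + 13824 + \frac{27}{32}\right) = -26292 + \frac{966715}{32} = \frac{125371}{32}$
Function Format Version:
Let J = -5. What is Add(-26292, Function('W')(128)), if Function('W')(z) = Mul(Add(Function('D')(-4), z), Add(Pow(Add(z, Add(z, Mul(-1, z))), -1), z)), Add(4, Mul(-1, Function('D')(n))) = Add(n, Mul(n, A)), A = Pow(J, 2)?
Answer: Rational(125371, 32) ≈ 3917.8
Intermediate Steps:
A = 25 (A = Pow(-5, 2) = 25)
Function('D')(n) = Add(4, Mul(-26, n)) (Function('D')(n) = Add(4, Mul(-1, Add(n, Mul(n, 25)))) = Add(4, Mul(-1, Add(n, Mul(25, n)))) = Add(4, Mul(-1, Mul(26, n))) = Add(4, Mul(-26, n)))
Function('W')(z) = Mul(Add(108, z), Add(z, Pow(z, -1))) (Function('W')(z) = Mul(Add(Add(4, Mul(-26, -4)), z), Add(Pow(Add(z, Add(z, Mul(-1, z))), -1), z)) = Mul(Add(Add(4, 104), z), Add(Pow(Add(z, 0), -1), z)) = Mul(Add(108, z), Add(Pow(z, -1), z)) = Mul(Add(108, z), Add(z, Pow(z, -1))))
Add(-26292, Function('W')(128)) = Add(-26292, Add(1, Pow(128, 2), Mul(108, 128), Mul(108, Pow(128, -1)))) = Add(-26292, Add(1, 16384, 13824, Mul(108, Rational(1, 128)))) = Add(-26292, Add(1, 16384, 13824, Rational(27, 32))) = Add(-26292, Rational(966715, 32)) = Rational(125371, 32)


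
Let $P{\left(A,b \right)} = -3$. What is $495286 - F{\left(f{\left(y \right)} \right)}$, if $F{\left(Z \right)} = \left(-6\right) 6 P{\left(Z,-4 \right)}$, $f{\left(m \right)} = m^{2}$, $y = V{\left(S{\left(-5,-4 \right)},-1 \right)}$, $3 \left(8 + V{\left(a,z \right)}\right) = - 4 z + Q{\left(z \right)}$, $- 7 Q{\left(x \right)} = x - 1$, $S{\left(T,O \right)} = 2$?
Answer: $495178$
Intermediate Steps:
$Q{\left(x \right)} = \frac{1}{7} - \frac{x}{7}$ ($Q{\left(x \right)} = - \frac{x - 1}{7} = - \frac{-1 + x}{7} = \frac{1}{7} - \frac{x}{7}$)
$V{\left(a,z \right)} = - \frac{167}{21} - \frac{29 z}{21}$ ($V{\left(a,z \right)} = -8 + \frac{- 4 z - \left(- \frac{1}{7} + \frac{z}{7}\right)}{3} = -8 + \frac{\frac{1}{7} - \frac{29 z}{7}}{3} = -8 - \left(- \frac{1}{21} + \frac{29 z}{21}\right) = - \frac{167}{21} - \frac{29 z}{21}$)
$y = - \frac{46}{7}$ ($y = - \frac{167}{21} - - \frac{29}{21} = - \frac{167}{21} + \frac{29}{21} = - \frac{46}{7} \approx -6.5714$)
$F{\left(Z \right)} = 108$ ($F{\left(Z \right)} = \left(-6\right) 6 \left(-3\right) = \left(-36\right) \left(-3\right) = 108$)
$495286 - F{\left(f{\left(y \right)} \right)} = 495286 - 108 = 495178$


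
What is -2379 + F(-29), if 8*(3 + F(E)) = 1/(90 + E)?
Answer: -1162415/488 ≈ -2382.0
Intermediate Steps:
F(E) = -3 + 1/(8*(90 + E))
-2379 + F(-29) = -2379 + (-2159 - 24*(-29))/(8*(90 - 29)) = -2379 + (1/8)*(-2159 + 696)/61 = -2379 + (1/8)*(1/61)*(-1463) = -2379 - 1463/488 = -1162415/488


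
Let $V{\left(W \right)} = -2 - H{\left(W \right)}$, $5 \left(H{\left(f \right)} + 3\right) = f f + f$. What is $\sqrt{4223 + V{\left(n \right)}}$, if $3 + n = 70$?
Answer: $\frac{2 \sqrt{20705}}{5} \approx 57.557$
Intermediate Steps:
$H{\left(f \right)} = -3 + \frac{f}{5} + \frac{f^{2}}{5}$ ($H{\left(f \right)} = -3 + \frac{f f + f}{5} = -3 + \frac{f^{2} + f}{5} = -3 + \frac{f + f^{2}}{5} = -3 + \left(\frac{f}{5} + \frac{f^{2}}{5}\right) = -3 + \frac{f}{5} + \frac{f^{2}}{5}$)
$n = 67$ ($n = -3 + 70 = 67$)
$V{\left(W \right)} = 1 - \frac{W}{5} - \frac{W^{2}}{5}$ ($V{\left(W \right)} = -2 - \left(-3 + \frac{W}{5} + \frac{W^{2}}{5}\right) = 1 - \frac{W}{5} - \frac{W^{2}}{5}$)
$\sqrt{4223 + V{\left(n \right)}} = \sqrt{4223 - \left(\frac{62}{5} + \frac{4489}{5}\right)} = \sqrt{4223 - \frac{4551}{5}} = \sqrt{\frac{16564}{5}} = \frac{2 \sqrt{20705}}{5}$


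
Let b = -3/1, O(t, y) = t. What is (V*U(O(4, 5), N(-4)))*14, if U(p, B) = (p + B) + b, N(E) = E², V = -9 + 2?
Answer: -1666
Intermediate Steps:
V = -7
b = -3 (b = -3*1 = -3)
U(p, B) = -3 + B + p (U(p, B) = (p + B) - 3 = (B + p) - 3 = -3 + B + p)
(V*U(O(4, 5), N(-4)))*14 = -7*(-3 + (-4)² + 4)*14 = -7*(-3 + 16 + 4)*14 = -7*17*14 = -119*14 = -1666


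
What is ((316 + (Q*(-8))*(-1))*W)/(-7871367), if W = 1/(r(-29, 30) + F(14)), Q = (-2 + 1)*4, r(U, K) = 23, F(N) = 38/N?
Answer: -71/50601645 ≈ -1.4031e-6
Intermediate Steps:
Q = -4 (Q = -1*4 = -4)
W = 7/180 (W = 1/(23 + 38/14) = 1/(23 + 38*(1/14)) = 1/(23 + 19/7) = 1/(180/7) = 7/180 ≈ 0.038889)
((316 + (Q*(-8))*(-1))*W)/(-7871367) = ((316 - 4*(-8)*(-1))*(7/180))/(-7871367) = ((316 + 32*(-1))*(7/180))*(-1/7871367) = ((316 - 32)*(7/180))*(-1/7871367) = (284*(7/180))*(-1/7871367) = (497/45)*(-1/7871367) = -71/50601645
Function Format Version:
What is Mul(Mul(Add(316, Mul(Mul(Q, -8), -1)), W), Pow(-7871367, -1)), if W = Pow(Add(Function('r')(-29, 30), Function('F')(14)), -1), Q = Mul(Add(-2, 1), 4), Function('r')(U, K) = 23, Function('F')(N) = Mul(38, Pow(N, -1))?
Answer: Rational(-71, 50601645) ≈ -1.4031e-6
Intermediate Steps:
Q = -4 (Q = Mul(-1, 4) = -4)
W = Rational(7, 180) (W = Pow(Add(23, Mul(38, Pow(14, -1))), -1) = Pow(Add(23, Mul(38, Rational(1, 14))), -1) = Pow(Add(23, Rational(19, 7)), -1) = Pow(Rational(180, 7), -1) = Rational(7, 180) ≈ 0.038889)
Mul(Mul(Add(316, Mul(Mul(Q, -8), -1)), W), Pow(-7871367, -1)) = Mul(Mul(Add(316, Mul(Mul(-4, -8), -1)), Rational(7, 180)), Pow(-7871367, -1)) = Mul(Mul(Add(316, Mul(32, -1)), Rational(7, 180)), Rational(-1, 7871367)) = Mul(Mul(Add(316, -32), Rational(7, 180)), Rational(-1, 7871367)) = Mul(Mul(284, Rational(7, 180)), Rational(-1, 7871367)) = Mul(Rational(497, 45), Rational(-1, 7871367)) = Rational(-71, 50601645)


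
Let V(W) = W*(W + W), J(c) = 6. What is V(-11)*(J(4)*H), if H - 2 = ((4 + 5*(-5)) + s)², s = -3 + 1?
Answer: 771012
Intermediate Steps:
s = -2
H = 531 (H = 2 + ((4 + 5*(-5)) - 2)² = 2 + ((4 - 25) - 2)² = 2 + (-21 - 2)² = 2 + (-23)² = 2 + 529 = 531)
V(W) = 2*W² (V(W) = W*(2*W) = 2*W²)
V(-11)*(J(4)*H) = (2*(-11)²)*(6*531) = (2*121)*3186 = 242*3186 = 771012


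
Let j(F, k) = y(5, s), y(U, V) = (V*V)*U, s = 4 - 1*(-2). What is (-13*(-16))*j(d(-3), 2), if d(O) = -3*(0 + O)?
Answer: 37440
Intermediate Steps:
d(O) = -3*O
s = 6 (s = 4 + 2 = 6)
y(U, V) = U*V² (y(U, V) = V²*U = U*V²)
j(F, k) = 180 (j(F, k) = 5*6² = 5*36 = 180)
(-13*(-16))*j(d(-3), 2) = -13*(-16)*180 = 208*180 = 37440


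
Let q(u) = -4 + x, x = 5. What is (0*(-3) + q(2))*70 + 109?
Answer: 179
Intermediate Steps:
q(u) = 1 (q(u) = -4 + 5 = 1)
(0*(-3) + q(2))*70 + 109 = (0*(-3) + 1)*70 + 109 = (0 + 1)*70 + 109 = 1*70 + 109 = 70 + 109 = 179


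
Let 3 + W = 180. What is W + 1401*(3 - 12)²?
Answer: 113658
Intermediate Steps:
W = 177 (W = -3 + 180 = 177)
W + 1401*(3 - 12)² = 177 + 1401*(3 - 12)² = 177 + 1401*(-9)² = 177 + 1401*81 = 177 + 113481 = 113658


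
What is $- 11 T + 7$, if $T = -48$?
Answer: $535$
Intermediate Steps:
$- 11 T + 7 = \left(-11\right) \left(-48\right) + 7 = 528 + 7 = 535$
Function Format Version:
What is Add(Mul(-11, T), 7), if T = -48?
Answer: 535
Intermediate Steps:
Add(Mul(-11, T), 7) = Add(Mul(-11, -48), 7) = Add(528, 7) = 535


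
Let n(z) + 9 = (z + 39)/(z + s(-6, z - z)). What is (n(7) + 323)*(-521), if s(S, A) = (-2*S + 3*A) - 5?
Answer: -1157141/7 ≈ -1.6531e+5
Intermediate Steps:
s(S, A) = -5 - 2*S + 3*A
n(z) = -9 + (39 + z)/(7 + z) (n(z) = -9 + (z + 39)/(z + (-5 - 2*(-6) + 3*(z - z))) = -9 + (39 + z)/(z + (-5 + 12 + 3*0)) = -9 + (39 + z)/(z + (-5 + 12 + 0)) = -9 + (39 + z)/(z + 7) = -9 + (39 + z)/(7 + z))
(n(7) + 323)*(-521) = (8*(-3 - 1*7)/(7 + 7) + 323)*(-521) = (8*(-3 - 7)/14 + 323)*(-521) = (8*(1/14)*(-10) + 323)*(-521) = (-40/7 + 323)*(-521) = (2221/7)*(-521) = -1157141/7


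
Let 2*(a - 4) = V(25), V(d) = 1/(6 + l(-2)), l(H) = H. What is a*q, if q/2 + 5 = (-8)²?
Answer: 1947/4 ≈ 486.75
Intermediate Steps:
q = 118 (q = -10 + 2*(-8)² = -10 + 2*64 = -10 + 128 = 118)
V(d) = ¼ (V(d) = 1/(6 - 2) = 1/4 = ¼)
a = 33/8 (a = 4 + (½)*(¼) = 4 + ⅛ = 33/8 ≈ 4.1250)
a*q = (33/8)*118 = 1947/4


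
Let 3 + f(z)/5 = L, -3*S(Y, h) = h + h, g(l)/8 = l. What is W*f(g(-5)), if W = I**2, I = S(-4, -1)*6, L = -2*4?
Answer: -880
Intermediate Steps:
g(l) = 8*l
S(Y, h) = -2*h/3 (S(Y, h) = -(h + h)/3 = -2*h/3)
L = -8
I = 4 (I = -2/3*(-1)*6 = (2/3)*6 = 4)
f(z) = -55 (f(z) = -15 + 5*(-8) = -15 - 40 = -55)
W = 16 (W = 4**2 = 16)
W*f(g(-5)) = 16*(-55) = -880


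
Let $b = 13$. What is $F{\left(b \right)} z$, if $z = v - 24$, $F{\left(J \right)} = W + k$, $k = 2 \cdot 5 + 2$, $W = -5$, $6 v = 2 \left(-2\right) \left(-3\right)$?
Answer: $-154$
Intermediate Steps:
$v = 2$ ($v = \frac{2 \left(-2\right) \left(-3\right)}{6} = \frac{\left(-4\right) \left(-3\right)}{6} = \frac{1}{6} \cdot 12 = 2$)
$k = 12$ ($k = 10 + 2 = 12$)
$F{\left(J \right)} = 7$ ($F{\left(J \right)} = -5 + 12 = 7$)
$z = -22$ ($z = 2 - 24 = -22$)
$F{\left(b \right)} z = 7 \left(-22\right) = -154$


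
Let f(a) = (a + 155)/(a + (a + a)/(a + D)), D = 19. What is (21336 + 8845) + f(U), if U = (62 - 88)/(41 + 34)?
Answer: 1199282593/40274 ≈ 29778.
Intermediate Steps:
U = -26/75 ≈ -0.34667
f(a) = (155 + a)/(a + 2*a/(19 + a)) (f(a) = (a + 155)/(a + (a + a)/(a + 19)) = (155 + a)/(a + (2*a)/(19 + a)) = (155 + a)/(a + 2*a/(19 + a)))
(21336 + 8845) + f(U) = (21336 + 8845) + (2945 + (-26/75)² + 174*(-26/75))/((-26/75)*(21 - 26/75)) = 30181 - 75*(2945 + 676/5625 - 1508/25)/(26*1549/75) = 30181 - 75/26*75/1549*16227001/5625 = 30181 - 16227001/40274 = 1199282593/40274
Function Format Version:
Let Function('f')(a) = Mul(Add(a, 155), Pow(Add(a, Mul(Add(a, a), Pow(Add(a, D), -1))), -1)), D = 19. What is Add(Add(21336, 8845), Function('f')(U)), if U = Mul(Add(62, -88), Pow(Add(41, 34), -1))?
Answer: Rational(1199282593, 40274) ≈ 29778.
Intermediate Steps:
U = Rational(-26, 75) (U = Mul(-26, Pow(75, -1)) = Mul(-26, Rational(1, 75)) = Rational(-26, 75) ≈ -0.34667)
Function('f')(a) = Mul(Pow(Add(a, Mul(2, a, Pow(Add(19, a), -1))), -1), Add(155, a)) (Function('f')(a) = Mul(Add(a, 155), Pow(Add(a, Mul(Add(a, a), Pow(Add(a, 19), -1))), -1)) = Mul(Add(155, a), Pow(Add(a, Mul(Mul(2, a), Pow(Add(19, a), -1))), -1)) = Mul(Add(155, a), Pow(Add(a, Mul(2, a, Pow(Add(19, a), -1))), -1)) = Mul(Pow(Add(a, Mul(2, a, Pow(Add(19, a), -1))), -1), Add(155, a)))
Add(Add(21336, 8845), Function('f')(U)) = Add(Add(21336, 8845), Mul(Pow(Rational(-26, 75), -1), Pow(Add(21, Rational(-26, 75)), -1), Add(2945, Pow(Rational(-26, 75), 2), Mul(174, Rational(-26, 75))))) = Add(30181, Mul(Rational(-75, 26), Pow(Rational(1549, 75), -1), Add(2945, Rational(676, 5625), Rational(-1508, 25)))) = Add(30181, Mul(Rational(-75, 26), Rational(75, 1549), Rational(16227001, 5625))) = Add(30181, Rational(-16227001, 40274)) = Rational(1199282593, 40274)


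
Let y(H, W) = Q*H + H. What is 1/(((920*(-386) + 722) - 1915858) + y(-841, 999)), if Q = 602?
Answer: -1/2777379 ≈ -3.6005e-7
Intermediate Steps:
y(H, W) = 603*H (y(H, W) = 602*H + H = 603*H)
1/(((920*(-386) + 722) - 1915858) + y(-841, 999)) = 1/(((920*(-386) + 722) - 1915858) + 603*(-841)) = 1/(((-355120 + 722) - 1915858) - 507123) = 1/((-354398 - 1915858) - 507123) = 1/(-2270256 - 507123) = 1/(-2777379) = -1/2777379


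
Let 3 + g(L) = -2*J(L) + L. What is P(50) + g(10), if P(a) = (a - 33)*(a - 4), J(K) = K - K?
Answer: 789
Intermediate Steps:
J(K) = 0
P(a) = (-33 + a)*(-4 + a)
g(L) = -3 + L (g(L) = -3 + (-2*0 + L) = -3 + (0 + L) = -3 + L)
P(50) + g(10) = (132 + 50² - 37*50) + (-3 + 10) = (132 + 2500 - 1850) + 7 = 782 + 7 = 789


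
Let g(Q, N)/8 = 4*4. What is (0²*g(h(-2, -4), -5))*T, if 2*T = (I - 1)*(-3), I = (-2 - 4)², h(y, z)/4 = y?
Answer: 0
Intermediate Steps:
h(y, z) = 4*y
g(Q, N) = 128 (g(Q, N) = 8*(4*4) = 8*16 = 128)
I = 36 (I = (-6)² = 36)
T = -105/2 (T = ((36 - 1)*(-3))/2 = (35*(-3))/2 = (½)*(-105) = -105/2 ≈ -52.500)
(0²*g(h(-2, -4), -5))*T = (0²*128)*(-105/2) = (0*128)*(-105/2) = 0*(-105/2) = 0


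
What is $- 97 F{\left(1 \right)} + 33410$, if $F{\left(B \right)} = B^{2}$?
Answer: $33313$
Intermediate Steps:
$- 97 F{\left(1 \right)} + 33410 = - 97 \cdot 1^{2} + 33410 = \left(-97\right) 1 + 33410 = -97 + 33410 = 33313$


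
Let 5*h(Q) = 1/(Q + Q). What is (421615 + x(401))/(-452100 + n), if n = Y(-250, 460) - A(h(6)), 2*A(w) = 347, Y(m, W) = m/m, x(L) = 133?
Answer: -843496/904545 ≈ -0.93251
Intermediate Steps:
h(Q) = 1/(10*Q) (h(Q) = 1/(5*(Q + Q)) = 1/(5*((2*Q))) = (1/(2*Q))/5 = 1/(10*Q))
Y(m, W) = 1
A(w) = 347/2 (A(w) = (1/2)*347 = 347/2)
n = -345/2 (n = 1 - 1*347/2 = 1 - 347/2 = -345/2 ≈ -172.50)
(421615 + x(401))/(-452100 + n) = (421615 + 133)/(-452100 - 345/2) = 421748/(-904545/2) = 421748*(-2/904545) = -843496/904545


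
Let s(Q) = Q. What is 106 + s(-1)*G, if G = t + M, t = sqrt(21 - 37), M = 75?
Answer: 31 - 4*I ≈ 31.0 - 4.0*I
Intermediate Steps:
t = 4*I (t = sqrt(-16) = 4*I ≈ 4.0*I)
G = 75 + 4*I (G = 4*I + 75 = 75 + 4*I ≈ 75.0 + 4.0*I)
106 + s(-1)*G = 106 - (75 + 4*I) = 106 + (-75 - 4*I) = 31 - 4*I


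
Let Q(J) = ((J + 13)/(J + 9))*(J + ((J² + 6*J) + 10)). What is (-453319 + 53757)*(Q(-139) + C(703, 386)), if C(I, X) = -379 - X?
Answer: -442246808898/65 ≈ -6.8038e+9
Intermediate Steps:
Q(J) = (13 + J)*(10 + J² + 7*J)/(9 + J) (Q(J) = ((13 + J)/(9 + J))*(J + (10 + J² + 6*J)) = ((13 + J)/(9 + J))*(10 + J² + 7*J) = (13 + J)*(10 + J² + 7*J)/(9 + J))
(-453319 + 53757)*(Q(-139) + C(703, 386)) = (-453319 + 53757)*((130 + (-139)³ + 20*(-139)² + 101*(-139))/(9 - 139) + (-379 - 1*386)) = -399562*((130 - 2685619 + 20*19321 - 14039)/(-130) + (-379 - 386)) = -399562*(-(130 - 2685619 + 386420 - 14039)/130 - 765) = -399562*(-1/130*(-2313108) - 765) = -399562*(1156554/65 - 765) = -399562*1106829/65 = -442246808898/65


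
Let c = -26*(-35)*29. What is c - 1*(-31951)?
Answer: 58341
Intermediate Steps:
c = 26390 (c = 910*29 = 26390)
c - 1*(-31951) = 26390 - 1*(-31951) = 26390 + 31951 = 58341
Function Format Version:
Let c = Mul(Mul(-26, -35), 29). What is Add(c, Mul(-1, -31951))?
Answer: 58341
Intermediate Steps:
c = 26390 (c = Mul(910, 29) = 26390)
Add(c, Mul(-1, -31951)) = Add(26390, Mul(-1, -31951)) = Add(26390, 31951) = 58341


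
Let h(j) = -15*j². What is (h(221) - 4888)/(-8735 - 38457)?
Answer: 737503/47192 ≈ 15.628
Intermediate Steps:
(h(221) - 4888)/(-8735 - 38457) = (-15*221² - 4888)/(-8735 - 38457) = (-15*48841 - 4888)/(-47192) = (-732615 - 4888)*(-1/47192) = -737503*(-1/47192) = 737503/47192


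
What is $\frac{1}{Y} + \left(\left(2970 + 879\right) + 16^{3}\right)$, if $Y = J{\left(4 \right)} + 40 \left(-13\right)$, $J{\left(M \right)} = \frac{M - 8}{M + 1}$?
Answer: $\frac{20688775}{2604} \approx 7945.0$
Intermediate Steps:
$J{\left(M \right)} = \frac{-8 + M}{1 + M}$
$Y = - \frac{2604}{5}$ ($Y = \frac{-8 + 4}{1 + 4} + 40 \left(-13\right) = \frac{1}{5} \left(-4\right) - 520 = - \frac{4}{5} - 520 = - \frac{2604}{5} \approx -520.8$)
$\frac{1}{Y} + \left(\left(2970 + 879\right) + 16^{3}\right) = \frac{1}{- \frac{2604}{5}} + \left(\left(2970 + 879\right) + 16^{3}\right) = - \frac{5}{2604} + \left(3849 + 4096\right) = - \frac{5}{2604} + 7945 = \frac{20688775}{2604}$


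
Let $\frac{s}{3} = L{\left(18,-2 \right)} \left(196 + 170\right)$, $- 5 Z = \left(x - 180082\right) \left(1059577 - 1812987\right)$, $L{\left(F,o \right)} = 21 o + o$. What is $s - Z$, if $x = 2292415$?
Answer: $-318290609418$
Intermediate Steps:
$L{\left(F,o \right)} = 22 o$
$Z = 318290561106$ ($Z = - \frac{\left(2292415 - 180082\right) \left(1059577 - 1812987\right)}{5} = - \frac{2112333 \left(-753410\right)}{5} = \left(- \frac{1}{5}\right) \left(-1591452805530\right) = 318290561106$)
$s = -48312$ ($s = 3 \cdot 22 \left(-2\right) \left(196 + 170\right) = 3 \left(\left(-44\right) 366\right) = 3 \left(-16104\right) = -48312$)
$s - Z = -48312 - 318290561106 = -318290609418$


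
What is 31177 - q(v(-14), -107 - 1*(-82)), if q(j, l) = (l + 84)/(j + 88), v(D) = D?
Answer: 2307039/74 ≈ 31176.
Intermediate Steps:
q(j, l) = (84 + l)/(88 + j)
31177 - q(v(-14), -107 - 1*(-82)) = 31177 - (84 + (-107 - 1*(-82)))/(88 - 14) = 31177 - (84 + (-107 + 82))/74 = 31177 - (84 - 25)/74 = 31177 - 59/74 = 2307039/74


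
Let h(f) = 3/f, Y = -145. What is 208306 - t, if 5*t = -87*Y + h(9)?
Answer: 3086744/15 ≈ 2.0578e+5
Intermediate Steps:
t = 37846/15 (t = (-87*(-145) + 3/9)/5 = (12615 + 3*(⅑))/5 = (12615 + ⅓)/5 = (⅕)*(37846/3) = 37846/15 ≈ 2523.1)
208306 - t = 208306 - 1*37846/15 = 208306 - 37846/15 = 3086744/15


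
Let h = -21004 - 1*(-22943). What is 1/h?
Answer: 1/1939 ≈ 0.00051573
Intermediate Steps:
h = 1939 (h = -21004 + 22943 = 1939)
1/h = 1/1939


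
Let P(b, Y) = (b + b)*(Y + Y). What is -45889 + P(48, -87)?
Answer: -62593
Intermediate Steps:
P(b, Y) = 4*Y*b (P(b, Y) = (2*b)*(2*Y) = 4*Y*b)
-45889 + P(48, -87) = -45889 + 4*(-87)*48 = -45889 - 16704 = -62593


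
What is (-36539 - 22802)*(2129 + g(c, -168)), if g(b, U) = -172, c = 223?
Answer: -116130337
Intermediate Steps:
(-36539 - 22802)*(2129 + g(c, -168)) = (-36539 - 22802)*(2129 - 172) = -59341*1957 = -116130337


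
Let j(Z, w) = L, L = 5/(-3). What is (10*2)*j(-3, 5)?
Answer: -100/3 ≈ -33.333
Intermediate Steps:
L = -5/3 (L = 5*(-⅓) = -5/3 ≈ -1.6667)
j(Z, w) = -5/3
(10*2)*j(-3, 5) = (10*2)*(-5/3) = 20*(-5/3) = -100/3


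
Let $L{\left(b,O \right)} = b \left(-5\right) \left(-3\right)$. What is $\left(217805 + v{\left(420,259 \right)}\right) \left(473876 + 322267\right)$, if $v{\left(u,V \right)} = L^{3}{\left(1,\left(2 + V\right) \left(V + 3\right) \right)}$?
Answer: $176090908740$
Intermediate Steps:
$L{\left(b,O \right)} = 15 b$ ($L{\left(b,O \right)} = - 5 b \left(-3\right) = 15 b$)
$v{\left(u,V \right)} = 3375$ ($v{\left(u,V \right)} = \left(15 \cdot 1\right)^{3} = 15^{3} = 3375$)
$\left(217805 + v{\left(420,259 \right)}\right) \left(473876 + 322267\right) = \left(217805 + 3375\right) \left(473876 + 322267\right) = 221180 \cdot 796143 = 176090908740$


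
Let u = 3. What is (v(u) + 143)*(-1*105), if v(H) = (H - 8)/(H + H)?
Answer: -29855/2 ≈ -14928.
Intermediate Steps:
v(H) = (-8 + H)/(2*H) (v(H) = (-8 + H)/((2*H)) = (-8 + H)*(1/(2*H)) = (-8 + H)/(2*H))
(v(u) + 143)*(-1*105) = ((1/2)*(-8 + 3)/3 + 143)*(-1*105) = ((1/2)*(1/3)*(-5) + 143)*(-105) = (-5/6 + 143)*(-105) = (853/6)*(-105) = -29855/2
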